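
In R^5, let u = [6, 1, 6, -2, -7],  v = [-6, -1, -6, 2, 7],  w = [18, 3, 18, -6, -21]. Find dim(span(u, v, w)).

Apply Gaussian elimination to the matrix whose rows are u, v, w.
The echelon form has 1 nonzero row, so the rank is 1.

dim = 1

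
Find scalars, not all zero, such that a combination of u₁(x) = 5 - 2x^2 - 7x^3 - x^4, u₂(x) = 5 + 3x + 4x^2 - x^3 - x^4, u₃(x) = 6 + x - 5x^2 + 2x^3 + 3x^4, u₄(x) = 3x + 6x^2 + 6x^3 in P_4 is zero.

Take coordinates with respect to {1, x, …, x^4}.
Set up α₁u₁ + … + α₄u₄ = 0 and solve the homogeneous system.
The free variable yields coefficients (1, -1, 0, 1) (any nonzero multiple also works).

u₁ - u₂ + u₄ = 0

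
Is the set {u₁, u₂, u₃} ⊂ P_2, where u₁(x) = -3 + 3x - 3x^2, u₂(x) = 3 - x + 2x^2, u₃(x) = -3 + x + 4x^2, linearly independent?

Take coordinates with respect to the standard basis {1, x, x^2}.
Place the vectors as rows of a 3×3 matrix and reduce to echelon form.
The reduction yields 3 nonzero rows, so the rank is 3.
Since rank = 3 (the number of vectors), the set is linearly independent.

linearly independent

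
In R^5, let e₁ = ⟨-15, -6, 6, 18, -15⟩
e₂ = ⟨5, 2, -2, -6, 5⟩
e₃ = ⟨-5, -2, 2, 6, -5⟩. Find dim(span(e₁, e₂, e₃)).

Apply Gaussian elimination to the matrix whose rows are e₁, e₂, e₃.
Reduction leaves 1 leading entry, giving rank 1.

dim = 1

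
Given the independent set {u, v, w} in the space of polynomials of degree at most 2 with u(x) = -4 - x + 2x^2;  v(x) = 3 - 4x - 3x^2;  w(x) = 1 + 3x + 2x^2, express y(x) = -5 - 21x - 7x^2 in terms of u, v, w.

y = 3u + 3v - 2w

Take coordinate vectors relative to {1, x, x^2}.
Set up the augmented matrix [u | v | w | y] and row-reduce.
The system has the unique solution (c₁, c₂, c₃) = (3, 3, -2).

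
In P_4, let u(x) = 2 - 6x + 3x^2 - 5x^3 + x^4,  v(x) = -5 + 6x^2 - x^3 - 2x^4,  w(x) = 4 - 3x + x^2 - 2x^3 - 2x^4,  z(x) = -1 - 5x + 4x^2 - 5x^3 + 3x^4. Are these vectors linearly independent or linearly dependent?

Write each element as a coordinate vector in ℝ⁵ using {1, x, …, x^4}.
Place the vectors as rows of a 4×5 matrix and reduce to echelon form.
The reduction yields 4 nonzero rows, so the rank is 4.
Since rank = 4 (the number of vectors), the set is linearly independent.

linearly independent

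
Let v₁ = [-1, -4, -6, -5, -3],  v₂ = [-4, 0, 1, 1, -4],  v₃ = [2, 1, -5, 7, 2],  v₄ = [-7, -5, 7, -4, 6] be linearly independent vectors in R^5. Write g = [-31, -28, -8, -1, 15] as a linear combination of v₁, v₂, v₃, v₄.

Write g = α₁v₁ + … + α₄v₄ and equate components.
Row-reducing the augmented matrix gives the unique coefficients (α₁, …, α₄) = (3, 2, 4, 4).

g = 3v₁ + 2v₂ + 4v₃ + 4v₄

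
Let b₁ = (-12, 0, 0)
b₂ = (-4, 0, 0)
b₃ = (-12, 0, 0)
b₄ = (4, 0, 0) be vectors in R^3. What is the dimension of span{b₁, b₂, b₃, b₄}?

Apply Gaussian elimination to the matrix whose rows are b₁, b₂, b₃, b₄.
The echelon form has 1 nonzero row, so the rank is 1.
(With 4 elements in a 3-dimensional space the rank is at most 3.)

1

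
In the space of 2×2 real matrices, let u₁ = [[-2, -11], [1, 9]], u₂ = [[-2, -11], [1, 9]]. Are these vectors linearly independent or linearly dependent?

linearly dependent

Write each element as a coordinate vector in ℝ⁴ using {E₁₁, E₁₂, E₂₁, E₂₂}.
Row-reduce the matrix whose columns are u₁, u₂.
The reduction yields 1 nonzero row, so the rank is 1.
Since rank 1 < 2, the set is linearly dependent.
Indeed u₁ - u₂ = 0.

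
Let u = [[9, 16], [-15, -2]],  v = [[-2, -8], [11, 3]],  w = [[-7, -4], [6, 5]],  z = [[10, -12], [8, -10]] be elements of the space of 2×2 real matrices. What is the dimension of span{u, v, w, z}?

dim = 3

Pass to coordinate vectors with respect to the basis {E₁₁, E₁₂, E₂₁, E₂₂}.
Row-reduce the 4×4 matrix with these as rows.
Reduction leaves 3 leading entries, giving rank 3.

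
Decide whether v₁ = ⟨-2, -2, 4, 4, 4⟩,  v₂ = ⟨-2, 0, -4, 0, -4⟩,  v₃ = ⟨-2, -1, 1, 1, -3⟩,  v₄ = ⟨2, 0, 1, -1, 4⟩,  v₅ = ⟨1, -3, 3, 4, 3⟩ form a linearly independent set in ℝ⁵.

Row-reduce the matrix whose columns are v₁, v₂, v₃, v₄, v₅.
The reduction yields 5 nonzero rows, so the rank is 5.
Since rank = 5 (the number of vectors), the set is linearly independent.

linearly independent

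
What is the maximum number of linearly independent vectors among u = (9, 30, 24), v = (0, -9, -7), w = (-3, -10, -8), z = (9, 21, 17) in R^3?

2

Put the 3×4 matrix [u|v|w|z] into echelon form.
The echelon form has 2 nonzero rows, so the rank is 2.
(With 4 elements in a 3-dimensional space the rank is at most 3.)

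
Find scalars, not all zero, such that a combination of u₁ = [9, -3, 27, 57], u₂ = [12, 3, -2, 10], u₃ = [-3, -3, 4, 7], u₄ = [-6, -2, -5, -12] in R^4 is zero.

Solve the homogeneous system with u₁, u₂, u₃, u₄ as columns by row-reducing the coefficient matrix.
The free variable yields coefficients (1, 0, -3, 3) (any nonzero multiple also works).

u₁ - 3u₃ + 3u₄ = 0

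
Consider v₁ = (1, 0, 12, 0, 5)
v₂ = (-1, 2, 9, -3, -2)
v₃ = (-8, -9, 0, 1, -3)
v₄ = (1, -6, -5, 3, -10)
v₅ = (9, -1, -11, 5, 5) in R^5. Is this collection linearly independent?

linearly independent

Row-reduce the matrix whose columns are v₁, v₂, v₃, v₄, v₅.
The reduction yields 5 nonzero rows, so the rank is 5.
Since rank = 5 (the number of vectors), the set is linearly independent.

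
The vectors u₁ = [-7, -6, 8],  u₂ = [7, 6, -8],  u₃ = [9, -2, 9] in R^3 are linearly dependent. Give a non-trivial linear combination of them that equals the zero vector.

u₁ + u₂ = 0

Solve the homogeneous system with u₁, u₂, u₃ as columns by row-reducing the coefficient matrix.
The free variable yields coefficients (1, 1, 0) (any nonzero multiple also works).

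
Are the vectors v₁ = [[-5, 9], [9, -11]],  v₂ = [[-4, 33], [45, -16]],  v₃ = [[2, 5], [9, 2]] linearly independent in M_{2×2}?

Write each element as a coordinate vector in ℝ⁴ using {E₁₁, E₁₂, E₂₁, E₂₂}.
Place the vectors as rows of a 3×4 matrix and reduce to echelon form.
The reduction yields 2 nonzero rows, so the rank is 2.
Since rank 2 < 3, the set is linearly dependent.
Indeed 2v₁ - v₂ + 3v₃ = 0.

linearly dependent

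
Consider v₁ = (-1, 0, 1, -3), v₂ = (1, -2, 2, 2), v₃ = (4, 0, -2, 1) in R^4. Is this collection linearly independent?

Place the vectors as rows of a 3×4 matrix and reduce to echelon form.
The reduction yields 3 nonzero rows, so the rank is 3.
Since rank = 3 (the number of vectors), the set is linearly independent.

linearly independent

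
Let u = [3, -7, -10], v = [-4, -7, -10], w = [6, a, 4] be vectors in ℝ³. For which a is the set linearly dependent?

The set is linearly dependent precisely when det[u; v; w] = 0.
The determinant works out to 70*a - 196.
Solving 70*a - 196 = 0 yields a = 14/5.

a = 14/5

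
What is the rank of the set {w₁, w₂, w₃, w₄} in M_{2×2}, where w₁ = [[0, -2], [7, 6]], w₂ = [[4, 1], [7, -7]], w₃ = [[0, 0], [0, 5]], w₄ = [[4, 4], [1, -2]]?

Use coordinates relative to {E₁₁, E₁₂, E₂₁, E₂₂}.
Form the matrix with w₁, w₂, w₃, w₄ as columns and reduce.
There are 4 pivot columns, so rank = 4.

4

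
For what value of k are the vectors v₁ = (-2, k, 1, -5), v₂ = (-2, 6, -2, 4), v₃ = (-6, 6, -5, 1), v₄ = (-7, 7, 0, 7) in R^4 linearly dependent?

Place the vectors as rows of a 4×4 matrix; dependence ⇔ determinant zero.
Cofactor expansion gives det = 140*k + 840.
Setting this to zero gives k = -6.

k = -6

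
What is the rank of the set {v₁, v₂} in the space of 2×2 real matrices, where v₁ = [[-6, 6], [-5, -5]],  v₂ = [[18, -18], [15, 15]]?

rank 1

Pass to coordinate vectors with respect to the basis {E₁₁, E₁₂, E₂₁, E₂₂}.
Apply Gaussian elimination to the matrix whose rows are v₁, v₂.
Exactly 1 pivot survives; hence the rank is 1.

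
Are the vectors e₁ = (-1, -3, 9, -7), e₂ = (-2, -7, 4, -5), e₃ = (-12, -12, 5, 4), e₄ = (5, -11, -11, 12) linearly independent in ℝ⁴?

linearly independent

Row-reduce the matrix whose columns are e₁, e₂, e₃, e₄.
The reduction yields 4 nonzero rows, so the rank is 4.
Since rank = 4 (the number of vectors), the set is linearly independent.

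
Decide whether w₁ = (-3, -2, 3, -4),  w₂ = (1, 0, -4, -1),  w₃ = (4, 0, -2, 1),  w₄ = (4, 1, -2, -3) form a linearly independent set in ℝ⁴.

Form the 4×4 matrix with these as columns; its determinant is -165.
A nonzero determinant means the columns are linearly independent.

linearly independent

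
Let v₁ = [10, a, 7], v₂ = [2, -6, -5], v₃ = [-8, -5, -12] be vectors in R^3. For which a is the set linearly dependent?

Dependence holds iff the 3×3 matrix [v₁ v₂ v₃] is singular.
The determinant works out to 64*a + 64.
Setting this to zero gives a = -1.

a = -1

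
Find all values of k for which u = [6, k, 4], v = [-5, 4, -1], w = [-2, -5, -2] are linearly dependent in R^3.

The vectors are dependent exactly when the determinant of the matrix with rows u, v, w vanishes.
Expanding, det = 54 - 8*k.
Solving 54 - 8*k = 0 yields k = 27/4.

k = 27/4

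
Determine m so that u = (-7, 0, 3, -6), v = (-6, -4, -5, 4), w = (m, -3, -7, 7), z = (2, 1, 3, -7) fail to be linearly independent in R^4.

m = 23/3

Place the vectors as rows of a 4×4 matrix; dependence ⇔ determinant zero.
Cofactor expansion gives det = 230 - 30*m.
Setting this to zero gives m = 23/3.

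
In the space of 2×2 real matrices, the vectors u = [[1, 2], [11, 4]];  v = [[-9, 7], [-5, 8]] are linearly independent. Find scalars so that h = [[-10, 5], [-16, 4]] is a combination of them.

h = -u + v

Identify each element with its coordinate vector in ℝ⁴ via {E₁₁, E₁₂, E₂₁, E₂₂}.
Since u, v are independent, the coefficients expressing h are uniquely determined by a linear system.
Back-substitution yields (c₁, c₂) = (-1, 1).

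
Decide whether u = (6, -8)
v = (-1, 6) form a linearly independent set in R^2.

Form the 2×2 matrix with these as columns; its determinant is 28.
A nonzero determinant means the columns are linearly independent.

linearly independent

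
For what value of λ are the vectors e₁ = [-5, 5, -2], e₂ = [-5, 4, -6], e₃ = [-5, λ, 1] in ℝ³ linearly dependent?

λ = 23/4

Dependence holds iff the 3×3 matrix [e₁ e₂ e₃] is singular.
Expanding, det = 115 - 20*λ.
Setting this to zero gives λ = 23/4.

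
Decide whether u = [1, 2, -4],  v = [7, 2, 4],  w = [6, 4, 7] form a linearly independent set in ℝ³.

linearly independent

The matrix [u|v|w] has determinant -116.
A nonzero determinant means the columns are linearly independent.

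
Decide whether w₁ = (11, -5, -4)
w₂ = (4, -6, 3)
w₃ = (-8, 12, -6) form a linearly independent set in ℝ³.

linearly dependent

Form the 3×3 matrix with these as columns; its determinant is 0.
A zero determinant means the columns are linearly dependent.
Indeed 2w₂ + w₃ = 0.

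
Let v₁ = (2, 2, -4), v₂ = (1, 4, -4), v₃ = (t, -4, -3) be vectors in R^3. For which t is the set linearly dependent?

The set is linearly dependent precisely when det[v₁; v₂; v₃] = 0.
Cofactor expansion gives det = 8*t - 34.
This vanishes exactly when t = 17/4.

t = 17/4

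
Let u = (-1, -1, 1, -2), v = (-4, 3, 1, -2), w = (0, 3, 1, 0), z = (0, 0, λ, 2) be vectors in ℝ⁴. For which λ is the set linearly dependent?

λ = -16/9

The set is linearly dependent precisely when det[u; v; w; z] = 0.
Expanding, det = -18*λ - 32.
Setting this to zero gives λ = -16/9.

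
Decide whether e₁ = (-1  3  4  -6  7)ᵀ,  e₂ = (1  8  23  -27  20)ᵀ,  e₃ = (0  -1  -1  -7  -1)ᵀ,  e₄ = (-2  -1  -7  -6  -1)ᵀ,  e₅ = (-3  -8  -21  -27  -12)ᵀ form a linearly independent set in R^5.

linearly dependent

Row-reduce the matrix whose columns are e₁, e₂, e₃, e₄, e₅.
The reduction yields 3 nonzero rows, so the rank is 3.
Since rank 3 < 5, the set is linearly dependent.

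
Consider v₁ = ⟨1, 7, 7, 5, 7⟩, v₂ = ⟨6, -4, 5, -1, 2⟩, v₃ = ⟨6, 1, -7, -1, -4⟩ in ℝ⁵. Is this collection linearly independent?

Place the vectors as rows of a 3×5 matrix and reduce to echelon form.
The reduction yields 3 nonzero rows, so the rank is 3.
Since rank = 3 (the number of vectors), the set is linearly independent.

linearly independent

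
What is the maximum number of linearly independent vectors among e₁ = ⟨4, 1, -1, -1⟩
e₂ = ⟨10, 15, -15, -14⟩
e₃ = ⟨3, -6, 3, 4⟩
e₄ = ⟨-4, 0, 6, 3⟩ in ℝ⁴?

Apply Gaussian elimination to the matrix whose rows are e₁, e₂, e₃, e₄.
The echelon form has 3 nonzero rows, so the rank is 3.

3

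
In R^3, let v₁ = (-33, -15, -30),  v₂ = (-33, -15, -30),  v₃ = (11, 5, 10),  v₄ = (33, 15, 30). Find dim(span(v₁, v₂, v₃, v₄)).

1

Put the 3×4 matrix [v₁|v₂|v₃|v₄] into echelon form.
Reduction leaves 1 leading entry, giving rank 1.
(With 4 elements in a 3-dimensional space the rank is at most 3.)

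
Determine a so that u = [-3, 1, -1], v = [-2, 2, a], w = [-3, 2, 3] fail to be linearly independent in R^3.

Place the vectors as rows of a 3×3 matrix; dependence ⇔ determinant zero.
The determinant works out to 3*a - 14.
Setting this to zero gives a = 14/3.

a = 14/3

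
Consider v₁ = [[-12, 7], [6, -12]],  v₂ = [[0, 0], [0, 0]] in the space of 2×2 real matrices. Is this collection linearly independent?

Write each element as a coordinate vector in ℝ⁴ using {E₁₁, E₁₂, E₂₁, E₂₂}.
One of the vectors is the zero vector, so the set is linearly dependent.

linearly dependent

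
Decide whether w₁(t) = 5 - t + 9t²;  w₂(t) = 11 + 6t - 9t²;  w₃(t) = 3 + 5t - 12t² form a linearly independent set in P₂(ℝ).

linearly independent

Write each element as a coordinate vector in ℝ³ using {1, t, t²}.
Form the 3×3 matrix with these as columns; its determinant is 93.
A nonzero determinant means the columns are linearly independent.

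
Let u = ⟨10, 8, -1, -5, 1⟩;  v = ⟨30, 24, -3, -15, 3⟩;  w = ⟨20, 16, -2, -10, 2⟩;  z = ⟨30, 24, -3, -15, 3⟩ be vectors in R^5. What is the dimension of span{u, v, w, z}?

Apply Gaussian elimination to the matrix whose rows are u, v, w, z.
Exactly 1 pivot survives; hence the rank is 1.

dim = 1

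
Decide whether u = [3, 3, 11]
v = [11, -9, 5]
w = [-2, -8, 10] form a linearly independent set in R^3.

linearly independent

Place the vectors as rows of a 3×3 matrix and reduce to echelon form.
The reduction yields 3 nonzero rows, so the rank is 3.
Since rank = 3 (the number of vectors), the set is linearly independent.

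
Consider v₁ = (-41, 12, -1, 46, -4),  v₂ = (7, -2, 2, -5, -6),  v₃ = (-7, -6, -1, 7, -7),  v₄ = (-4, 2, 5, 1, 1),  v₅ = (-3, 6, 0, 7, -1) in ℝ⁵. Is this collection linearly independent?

Row-reduce the matrix whose columns are v₁, v₂, v₃, v₄, v₅.
The reduction yields 4 nonzero rows, so the rank is 4.
Since rank 4 < 5, the set is linearly dependent.
Indeed v₁ + 2v₂ - 2v₃ - v₄ - 3v₅ = 0.

linearly dependent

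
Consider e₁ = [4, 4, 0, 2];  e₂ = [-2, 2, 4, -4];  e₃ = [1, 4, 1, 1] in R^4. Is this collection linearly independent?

linearly independent

Place the vectors as rows of a 3×4 matrix and reduce to echelon form.
The reduction yields 3 nonzero rows, so the rank is 3.
Since rank = 3 (the number of vectors), the set is linearly independent.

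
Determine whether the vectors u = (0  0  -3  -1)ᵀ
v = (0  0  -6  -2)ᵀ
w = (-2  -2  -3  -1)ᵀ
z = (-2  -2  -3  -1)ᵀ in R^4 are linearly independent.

linearly dependent

One vector is a scalar multiple of another, so the set is dependent.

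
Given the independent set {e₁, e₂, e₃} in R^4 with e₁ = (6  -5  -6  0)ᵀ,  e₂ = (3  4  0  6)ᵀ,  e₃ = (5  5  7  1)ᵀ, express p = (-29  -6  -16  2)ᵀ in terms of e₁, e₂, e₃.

Solve the system with e₁, e₂, e₃ as columns and p as the right-hand side.
Back-substitution yields (a₁, a₂, a₃) = (-2, 1, -4).

p = -2e₁ + e₂ - 4e₃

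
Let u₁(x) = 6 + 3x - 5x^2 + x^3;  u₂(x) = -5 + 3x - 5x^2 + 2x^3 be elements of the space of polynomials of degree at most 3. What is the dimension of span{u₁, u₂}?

dim = 2

Represent each element by its coordinate vector in ℝ⁴.
Row-reduce the 2×4 matrix with these as rows.
Exactly 2 pivots survive; hence the rank is 2.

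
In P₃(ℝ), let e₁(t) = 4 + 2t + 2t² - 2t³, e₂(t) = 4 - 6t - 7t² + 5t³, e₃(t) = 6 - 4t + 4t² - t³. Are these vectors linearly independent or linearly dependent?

Take coordinates with respect to the standard basis {1, t, …, t³}.
Row-reduce the matrix whose columns are e₁, e₂, e₃.
The reduction yields 3 nonzero rows, so the rank is 3.
Since rank = 3 (the number of vectors), the set is linearly independent.

linearly independent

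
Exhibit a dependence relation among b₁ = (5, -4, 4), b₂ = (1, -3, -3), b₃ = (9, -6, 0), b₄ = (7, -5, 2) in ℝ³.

Set up α₁b₁ + … + α₄b₄ = 0 and solve the homogeneous system.
One solution (up to scaling) is (1, 0, 1, -2).

b₁ + b₃ - 2b₄ = 0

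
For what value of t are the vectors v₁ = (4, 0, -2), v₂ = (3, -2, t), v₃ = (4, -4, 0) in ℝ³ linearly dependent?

t = -1/2

Place the vectors as rows of a 3×3 matrix; dependence ⇔ determinant zero.
The determinant works out to 16*t + 8.
This vanishes exactly when t = -1/2.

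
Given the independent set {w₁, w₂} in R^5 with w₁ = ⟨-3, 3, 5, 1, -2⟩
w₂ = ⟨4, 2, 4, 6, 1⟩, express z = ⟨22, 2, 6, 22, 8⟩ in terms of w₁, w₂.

Write z = a₁w₁ + a₂w₂ and equate components.
The system has the unique solution (a₁, a₂) = (-2, 4).

z = -2w₁ + 4w₂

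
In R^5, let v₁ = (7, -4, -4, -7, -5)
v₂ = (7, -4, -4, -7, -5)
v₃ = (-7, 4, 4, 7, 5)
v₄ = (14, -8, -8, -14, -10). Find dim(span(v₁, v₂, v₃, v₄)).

1

Form the matrix with v₁, v₂, v₃, v₄ as columns and reduce.
Exactly 1 pivot survives; hence the rank is 1.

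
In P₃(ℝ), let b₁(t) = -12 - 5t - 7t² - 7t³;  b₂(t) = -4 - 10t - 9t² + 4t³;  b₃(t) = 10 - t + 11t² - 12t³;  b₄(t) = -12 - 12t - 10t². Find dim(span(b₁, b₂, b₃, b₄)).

Pass to coordinate vectors with respect to the basis {1, t, …, t³}.
Apply Gaussian elimination to the matrix whose rows are b₁, b₂, b₃, b₄.
Reduction leaves 4 leading entries, giving rank 4.

dim = 4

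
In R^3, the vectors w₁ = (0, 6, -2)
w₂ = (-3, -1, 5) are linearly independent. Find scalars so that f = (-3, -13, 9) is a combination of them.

f = -2w₁ + w₂

Write f = α₁w₁ + α₂w₂ and equate components.
The system has the unique solution (α₁, α₂) = (-2, 1).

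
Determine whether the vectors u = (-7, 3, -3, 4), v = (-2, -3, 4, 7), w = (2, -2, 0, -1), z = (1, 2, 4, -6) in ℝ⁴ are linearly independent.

Row-reduce the matrix whose columns are u, v, w, z.
The reduction yields 4 nonzero rows, so the rank is 4.
Since rank = 4 (the number of vectors), the set is linearly independent.

linearly independent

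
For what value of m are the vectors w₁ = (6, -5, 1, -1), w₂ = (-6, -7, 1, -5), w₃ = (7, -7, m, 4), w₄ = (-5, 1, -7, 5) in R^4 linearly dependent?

The vectors are dependent exactly when the determinant of the matrix with rows w₁, w₂, w₃, w₄ vanishes.
Expanding, det = -414*m - 2208.
This vanishes exactly when m = -16/3.

m = -16/3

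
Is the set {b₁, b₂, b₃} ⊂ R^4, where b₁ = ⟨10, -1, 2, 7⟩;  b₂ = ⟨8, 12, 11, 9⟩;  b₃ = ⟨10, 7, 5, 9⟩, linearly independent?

Row-reduce the matrix whose columns are b₁, b₂, b₃.
The reduction yields 3 nonzero rows, so the rank is 3.
Since rank = 3 (the number of vectors), the set is linearly independent.

linearly independent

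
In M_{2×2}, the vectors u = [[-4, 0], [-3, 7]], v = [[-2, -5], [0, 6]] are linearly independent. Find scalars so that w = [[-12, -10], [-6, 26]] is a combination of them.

Take coordinate vectors relative to {E₁₁, E₁₂, E₂₁, E₂₂}.
Since u, v are independent, the coefficients expressing w are uniquely determined by a linear system.
Back-substitution yields (a₁, a₂) = (2, 2).

w = 2u + 2v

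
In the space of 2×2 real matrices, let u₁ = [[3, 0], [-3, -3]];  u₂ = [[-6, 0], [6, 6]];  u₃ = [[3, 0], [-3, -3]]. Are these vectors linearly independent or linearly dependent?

Write each element as a coordinate vector in ℝ⁴ using {E₁₁, E₁₂, E₂₁, E₂₂}.
Row-reduce the matrix whose columns are u₁, u₂, u₃.
The reduction yields 1 nonzero row, so the rank is 1.
Since rank 1 < 3, the set is linearly dependent.
Indeed 2u₁ + u₂ = 0.

linearly dependent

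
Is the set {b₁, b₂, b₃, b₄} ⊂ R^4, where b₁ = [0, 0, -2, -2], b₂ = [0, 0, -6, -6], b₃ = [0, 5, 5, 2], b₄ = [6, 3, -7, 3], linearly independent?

linearly dependent

The matrix [b₁|b₂|b₃|b₄] has determinant 0.
A zero determinant means the columns are linearly dependent.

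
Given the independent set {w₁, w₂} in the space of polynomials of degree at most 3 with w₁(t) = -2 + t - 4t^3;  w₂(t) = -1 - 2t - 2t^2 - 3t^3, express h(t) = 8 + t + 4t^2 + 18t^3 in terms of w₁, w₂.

h = -3w₁ - 2w₂

Identify each element with its coordinate vector in ℝ⁴ via {1, t, …, t^3}.
Write h = c₁w₁ + c₂w₂ and equate components.
The system has the unique solution (c₁, c₂) = (-3, -2).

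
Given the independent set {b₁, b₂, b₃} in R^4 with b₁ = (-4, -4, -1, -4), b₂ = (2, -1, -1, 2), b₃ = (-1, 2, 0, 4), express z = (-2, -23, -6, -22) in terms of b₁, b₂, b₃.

z = 3b₁ + 3b₂ - 4b₃

Set up the augmented matrix [b₁ | b₂ | b₃ | z] and row-reduce.
Back-substitution yields (α₁, α₂, α₃) = (3, 3, -4).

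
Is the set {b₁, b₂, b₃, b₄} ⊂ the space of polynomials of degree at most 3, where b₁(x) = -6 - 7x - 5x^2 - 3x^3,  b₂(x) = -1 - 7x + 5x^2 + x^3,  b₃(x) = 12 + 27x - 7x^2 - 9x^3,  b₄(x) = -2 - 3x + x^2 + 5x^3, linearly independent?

Write each element as a coordinate vector in ℝ⁴ using {1, x, …, x^3}.
Place the vectors as rows of a 4×4 matrix and reduce to echelon form.
The reduction yields 3 nonzero rows, so the rank is 3.
Since rank 3 < 4, the set is linearly dependent.
Indeed b₁ + 2b₂ + b₃ + 2b₄ = 0.

linearly dependent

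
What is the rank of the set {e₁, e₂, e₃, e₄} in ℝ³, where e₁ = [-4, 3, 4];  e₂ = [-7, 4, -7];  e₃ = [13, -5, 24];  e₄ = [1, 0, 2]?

Form the matrix with e₁, e₂, e₃, e₄ as columns and reduce.
Reduction leaves 3 leading entries, giving rank 3.
(With 4 elements in a 3-dimensional space the rank is at most 3.)

3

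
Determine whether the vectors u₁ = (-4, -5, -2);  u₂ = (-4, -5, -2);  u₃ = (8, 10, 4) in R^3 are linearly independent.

linearly dependent

The matrix [u₁|u₂|u₃] has determinant 0.
A zero determinant means the columns are linearly dependent.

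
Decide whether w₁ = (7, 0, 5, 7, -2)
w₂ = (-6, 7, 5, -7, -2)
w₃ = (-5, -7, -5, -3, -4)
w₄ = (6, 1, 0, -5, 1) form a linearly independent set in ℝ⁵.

Row-reduce the matrix whose columns are w₁, w₂, w₃, w₄.
The reduction yields 4 nonzero rows, so the rank is 4.
Since rank = 4 (the number of vectors), the set is linearly independent.

linearly independent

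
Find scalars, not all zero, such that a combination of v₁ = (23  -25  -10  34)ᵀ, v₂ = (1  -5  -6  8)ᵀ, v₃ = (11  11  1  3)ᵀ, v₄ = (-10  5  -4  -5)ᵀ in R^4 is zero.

v₁ - 3v₂ + 2v₄ = 0

Solve the homogeneous system with v₁, v₂, v₃, v₄ as columns by row-reducing the coefficient matrix.
The free variable yields coefficients (1, -3, 0, 2) (any nonzero multiple also works).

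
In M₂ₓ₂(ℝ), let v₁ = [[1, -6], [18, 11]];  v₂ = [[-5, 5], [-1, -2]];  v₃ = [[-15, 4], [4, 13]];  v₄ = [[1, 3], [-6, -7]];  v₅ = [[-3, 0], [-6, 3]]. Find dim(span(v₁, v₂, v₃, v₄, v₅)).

dim = 3

Pass to coordinate vectors with respect to the basis {E₁₁, E₁₂, E₂₁, E₂₂}.
Row-reduce the 5×4 matrix with these as rows.
The echelon form has 3 nonzero rows, so the rank is 3.
(With 5 elements in a 4-dimensional space the rank is at most 4.)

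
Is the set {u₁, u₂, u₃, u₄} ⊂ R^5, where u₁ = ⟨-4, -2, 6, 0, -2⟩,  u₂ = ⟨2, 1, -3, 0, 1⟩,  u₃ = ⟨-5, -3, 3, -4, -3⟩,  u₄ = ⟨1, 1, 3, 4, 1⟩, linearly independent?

Row-reduce the matrix whose columns are u₁, u₂, u₃, u₄.
The reduction yields 2 nonzero rows, so the rank is 2.
Since rank 2 < 4, the set is linearly dependent.

linearly dependent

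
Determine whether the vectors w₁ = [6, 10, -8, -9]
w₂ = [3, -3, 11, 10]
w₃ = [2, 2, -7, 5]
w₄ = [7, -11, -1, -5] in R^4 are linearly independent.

Row-reduce the matrix whose columns are w₁, w₂, w₃, w₄.
The reduction yields 4 nonzero rows, so the rank is 4.
Since rank = 4 (the number of vectors), the set is linearly independent.

linearly independent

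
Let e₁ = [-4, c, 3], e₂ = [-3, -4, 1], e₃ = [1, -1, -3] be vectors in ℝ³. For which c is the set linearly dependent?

Place the vectors as rows of a 3×3 matrix; dependence ⇔ determinant zero.
Expanding, det = -8*c - 31.
Solving -8*c - 31 = 0 yields c = -31/8.

c = -31/8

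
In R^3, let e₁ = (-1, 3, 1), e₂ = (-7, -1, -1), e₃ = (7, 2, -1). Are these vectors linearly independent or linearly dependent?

linearly independent

The matrix [e₁|e₂|e₃] has determinant -52.
A nonzero determinant means the columns are linearly independent.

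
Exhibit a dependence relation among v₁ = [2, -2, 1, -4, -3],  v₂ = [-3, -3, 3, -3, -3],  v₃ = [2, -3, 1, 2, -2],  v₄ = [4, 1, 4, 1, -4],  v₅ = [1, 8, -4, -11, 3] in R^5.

2v₁ - v₂ - 3v₃ - v₅ = 0

Row-reduce the matrix with v₁, v₂, v₃, v₄, v₅ as columns; the null space gives the coefficients.
The free variable yields coefficients (2, -1, -3, 0, -1) (any nonzero multiple also works).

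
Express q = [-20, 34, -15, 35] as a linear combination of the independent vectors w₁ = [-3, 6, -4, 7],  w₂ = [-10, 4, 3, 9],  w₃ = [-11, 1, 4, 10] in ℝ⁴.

Set up the augmented matrix [w₁ | w₂ | w₃ | q] and row-reduce.
The system has the unique solution (α₁, α₂, α₃) = (4, 3, -2).

q = 4w₁ + 3w₂ - 2w₃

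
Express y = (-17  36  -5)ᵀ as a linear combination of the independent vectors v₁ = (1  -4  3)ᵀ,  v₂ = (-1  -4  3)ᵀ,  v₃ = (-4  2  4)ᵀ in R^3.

y = -4v₁ - 3v₂ + 4v₃

Solve the system with v₁, v₂, v₃ as columns and y as the right-hand side.
Back-substitution yields (α₁, α₂, α₃) = (-4, -3, 4).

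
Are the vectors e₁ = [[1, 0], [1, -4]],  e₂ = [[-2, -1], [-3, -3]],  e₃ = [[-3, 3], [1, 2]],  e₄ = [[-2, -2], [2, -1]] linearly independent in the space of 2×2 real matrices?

linearly independent

Write each element as a coordinate vector in ℝ⁴ using {E₁₁, E₁₂, E₂₁, E₂₂}.
The matrix [e₁|e₂|e₃|e₄] has determinant -271.
A nonzero determinant means the columns are linearly independent.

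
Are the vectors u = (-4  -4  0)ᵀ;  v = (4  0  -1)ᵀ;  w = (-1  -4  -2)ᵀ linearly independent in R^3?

Form the 3×3 matrix with these as columns; its determinant is -20.
A nonzero determinant means the columns are linearly independent.

linearly independent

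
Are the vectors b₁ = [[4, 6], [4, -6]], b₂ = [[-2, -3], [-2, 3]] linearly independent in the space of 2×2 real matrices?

linearly dependent

Write each element as a coordinate vector in ℝ⁴ using {E₁₁, E₁₂, E₂₁, E₂₂}.
One vector is a scalar multiple of another, so the set is dependent.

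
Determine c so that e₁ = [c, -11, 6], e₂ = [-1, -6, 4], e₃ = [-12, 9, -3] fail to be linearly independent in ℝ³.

c = 25/6

Dependence holds iff the 3×3 matrix [e₁ e₂ e₃] is singular.
The determinant works out to 75 - 18*c.
Solving 75 - 18*c = 0 yields c = 25/6.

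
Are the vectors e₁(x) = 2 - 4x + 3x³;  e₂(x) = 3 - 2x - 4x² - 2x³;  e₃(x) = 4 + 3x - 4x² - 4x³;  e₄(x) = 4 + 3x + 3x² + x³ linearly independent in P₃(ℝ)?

linearly independent

Write each element as a coordinate vector in ℝ⁴ using {1, x, …, x³}.
Place the vectors as rows of a 4×4 matrix and reduce to echelon form.
The reduction yields 4 nonzero rows, so the rank is 4.
Since rank = 4 (the number of vectors), the set is linearly independent.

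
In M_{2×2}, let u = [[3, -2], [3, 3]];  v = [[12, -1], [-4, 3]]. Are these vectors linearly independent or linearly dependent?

Write each element as a coordinate vector in ℝ⁴ using {E₁₁, E₁₂, E₂₁, E₂₂}.
Place the vectors as rows of a 2×4 matrix and reduce to echelon form.
The reduction yields 2 nonzero rows, so the rank is 2.
Since rank = 2 (the number of vectors), the set is linearly independent.

linearly independent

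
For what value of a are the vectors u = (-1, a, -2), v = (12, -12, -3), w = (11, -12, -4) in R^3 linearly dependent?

Dependence holds iff the 3×3 matrix [u v w] is singular.
The determinant works out to 15*a + 12.
Solving 15*a + 12 = 0 yields a = -4/5.

a = -4/5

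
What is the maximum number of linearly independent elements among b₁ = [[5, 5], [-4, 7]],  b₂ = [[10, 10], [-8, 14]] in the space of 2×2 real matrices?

Represent each element by its coordinate vector in ℝ⁴.
Apply Gaussian elimination to the matrix whose rows are b₁, b₂.
Exactly 1 pivot survives; hence the rank is 1.

1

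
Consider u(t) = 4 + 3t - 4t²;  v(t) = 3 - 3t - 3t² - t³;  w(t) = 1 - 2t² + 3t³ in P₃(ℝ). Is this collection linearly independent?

linearly independent

Take coordinates with respect to the standard basis {1, t, …, t³}.
Row-reduce the matrix whose columns are u, v, w.
The reduction yields 3 nonzero rows, so the rank is 3.
Since rank = 3 (the number of vectors), the set is linearly independent.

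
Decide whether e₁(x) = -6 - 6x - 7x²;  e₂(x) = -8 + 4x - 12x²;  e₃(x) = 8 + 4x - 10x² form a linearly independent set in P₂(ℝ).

linearly independent

Take coordinates with respect to the standard basis {1, x, x²}.
Place the vectors as rows of a 3×3 matrix and reduce to echelon form.
The reduction yields 3 nonzero rows, so the rank is 3.
Since rank = 3 (the number of vectors), the set is linearly independent.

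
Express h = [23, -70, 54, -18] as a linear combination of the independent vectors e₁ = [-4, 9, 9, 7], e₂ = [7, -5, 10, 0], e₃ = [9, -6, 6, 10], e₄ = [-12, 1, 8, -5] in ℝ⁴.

Write h = a₁e₁ + … + a₄e₄ and equate components.
Row-reducing the augmented matrix gives the unique coefficients (a₁, …, a₄) = (-4, 4, 3, 4).

h = -4e₁ + 4e₂ + 3e₃ + 4e₄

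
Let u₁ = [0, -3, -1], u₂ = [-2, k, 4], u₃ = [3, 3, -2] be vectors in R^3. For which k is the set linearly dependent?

k = 6

Dependence holds iff the 3×3 matrix [u₁ u₂ u₃] is singular.
The determinant works out to 3*k - 18.
Setting this to zero gives k = 6.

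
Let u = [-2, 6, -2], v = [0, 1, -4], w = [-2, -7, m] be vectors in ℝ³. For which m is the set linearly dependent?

The set is linearly dependent precisely when det[u; v; w] = 0.
Expanding, det = 100 - 2*m.
Setting this to zero gives m = 50.

m = 50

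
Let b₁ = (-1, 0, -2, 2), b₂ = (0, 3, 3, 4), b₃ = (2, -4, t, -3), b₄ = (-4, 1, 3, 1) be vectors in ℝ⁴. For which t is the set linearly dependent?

t = -38/5

Dependence holds iff the 4×4 matrix [b₁ b₂ b₃ b₄] is singular.
Expanding, det = 25*t + 190.
Setting this to zero gives t = -38/5.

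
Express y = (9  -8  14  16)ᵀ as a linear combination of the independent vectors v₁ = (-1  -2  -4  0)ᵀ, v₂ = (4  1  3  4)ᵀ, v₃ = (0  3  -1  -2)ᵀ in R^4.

Solve the system with v₁, v₂, v₃ as columns and y as the right-hand side.
Row-reducing the augmented matrix gives the unique coefficients (a₁, a₂, a₃) = (-1, 2, -4).

y = -v₁ + 2v₂ - 4v₃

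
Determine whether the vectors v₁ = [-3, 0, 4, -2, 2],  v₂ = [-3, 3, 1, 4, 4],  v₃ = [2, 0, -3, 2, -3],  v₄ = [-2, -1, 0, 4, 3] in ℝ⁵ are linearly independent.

Row-reduce the matrix whose columns are v₁, v₂, v₃, v₄.
The reduction yields 4 nonzero rows, so the rank is 4.
Since rank = 4 (the number of vectors), the set is linearly independent.

linearly independent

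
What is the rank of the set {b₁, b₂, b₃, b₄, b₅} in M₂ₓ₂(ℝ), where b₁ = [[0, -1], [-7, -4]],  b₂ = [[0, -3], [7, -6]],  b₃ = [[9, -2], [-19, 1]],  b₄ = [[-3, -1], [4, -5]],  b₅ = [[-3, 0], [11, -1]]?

Use coordinates relative to {E₁₁, E₁₂, E₂₁, E₂₂}.
Apply Gaussian elimination to the matrix whose rows are b₁, b₂, b₃, b₄, b₅.
The echelon form has 3 nonzero rows, so the rank is 3.
(With 5 elements in a 4-dimensional space the rank is at most 4.)

rank 3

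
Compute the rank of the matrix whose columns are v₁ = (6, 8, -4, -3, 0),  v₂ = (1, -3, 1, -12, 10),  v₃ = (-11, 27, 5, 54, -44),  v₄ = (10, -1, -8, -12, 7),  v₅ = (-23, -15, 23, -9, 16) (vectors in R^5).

Put the 5×5 matrix [v₁|v₂|v₃|v₄|v₅] into echelon form.
Reduction leaves 3 leading entries, giving rank 3.

rank 3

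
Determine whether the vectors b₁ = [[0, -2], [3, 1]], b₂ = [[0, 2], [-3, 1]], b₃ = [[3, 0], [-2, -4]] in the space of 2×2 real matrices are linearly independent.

Take coordinates with respect to the standard basis {E₁₁, E₁₂, E₂₁, E₂₂}.
Place the vectors as rows of a 3×4 matrix and reduce to echelon form.
The reduction yields 3 nonzero rows, so the rank is 3.
Since rank = 3 (the number of vectors), the set is linearly independent.

linearly independent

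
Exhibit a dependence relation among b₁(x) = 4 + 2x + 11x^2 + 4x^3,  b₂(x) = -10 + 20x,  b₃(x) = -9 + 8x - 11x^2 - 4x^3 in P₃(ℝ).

Write each element as a vector in ℝ⁴ using {1, x, …, x^3}.
Set up α₁b₁ + … + α₃b₃ = 0 and solve the homogeneous system.
The free variable yields coefficients (2, -1, 2) (any nonzero multiple also works).

2b₁ - b₂ + 2b₃ = 0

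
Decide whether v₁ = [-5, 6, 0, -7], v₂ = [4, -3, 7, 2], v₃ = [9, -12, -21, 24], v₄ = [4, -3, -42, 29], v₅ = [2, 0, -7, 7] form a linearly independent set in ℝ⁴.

There are 5 vectors in a 4-dimensional space, so they cannot be linearly independent.

linearly dependent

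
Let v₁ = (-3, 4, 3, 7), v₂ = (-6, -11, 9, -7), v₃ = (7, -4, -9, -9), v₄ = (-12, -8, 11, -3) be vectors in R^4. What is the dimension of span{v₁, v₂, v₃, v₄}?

Put the 4×4 matrix [v₁|v₂|v₃|v₄] into echelon form.
Exactly 4 pivots survive; hence the rank is 4.

dim = 4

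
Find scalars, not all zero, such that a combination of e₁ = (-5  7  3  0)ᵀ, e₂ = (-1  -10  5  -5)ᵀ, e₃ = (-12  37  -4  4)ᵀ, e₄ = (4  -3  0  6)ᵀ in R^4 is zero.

Write the vectors as columns of a matrix and find a nonzero vector in its null space.
One solution (up to scaling) is (2, -2, -1, -1).

2e₁ - 2e₂ - e₃ - e₄ = 0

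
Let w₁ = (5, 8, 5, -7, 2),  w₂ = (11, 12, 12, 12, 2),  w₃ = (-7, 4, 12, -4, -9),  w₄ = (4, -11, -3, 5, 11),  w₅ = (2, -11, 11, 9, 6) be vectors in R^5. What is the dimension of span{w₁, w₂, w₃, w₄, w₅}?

5

Apply Gaussian elimination to the matrix whose rows are w₁, w₂, w₃, w₄, w₅.
Reduction leaves 5 leading entries, giving rank 5.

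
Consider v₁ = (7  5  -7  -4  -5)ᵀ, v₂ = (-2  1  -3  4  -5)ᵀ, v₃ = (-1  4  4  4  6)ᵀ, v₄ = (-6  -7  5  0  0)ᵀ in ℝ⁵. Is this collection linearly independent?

linearly independent

Row-reduce the matrix whose columns are v₁, v₂, v₃, v₄.
The reduction yields 4 nonzero rows, so the rank is 4.
Since rank = 4 (the number of vectors), the set is linearly independent.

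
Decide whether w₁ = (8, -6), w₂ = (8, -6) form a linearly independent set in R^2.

Two of the vectors are equal, giving an immediate dependence.

linearly dependent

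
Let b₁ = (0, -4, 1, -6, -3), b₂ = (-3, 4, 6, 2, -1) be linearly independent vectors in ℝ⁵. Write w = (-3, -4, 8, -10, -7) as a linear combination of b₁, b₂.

Solve the system with b₁, b₂ as columns and w as the right-hand side.
Row-reducing the augmented matrix gives the unique coefficients (α₁, α₂) = (2, 1).

w = 2b₁ + b₂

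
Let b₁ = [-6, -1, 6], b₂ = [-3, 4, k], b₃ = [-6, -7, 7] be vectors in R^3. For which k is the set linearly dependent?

The vectors are dependent exactly when the determinant of the matrix with rows b₁, b₂, b₃ vanishes.
Expanding, det = 81 - 36*k.
Setting this to zero gives k = 9/4.

k = 9/4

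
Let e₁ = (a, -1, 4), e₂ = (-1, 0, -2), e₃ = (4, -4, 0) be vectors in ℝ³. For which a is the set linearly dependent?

The set is linearly dependent precisely when det[e₁; e₂; e₃] = 0.
Cofactor expansion gives det = 24 - 8*a.
Setting this to zero gives a = 3.

a = 3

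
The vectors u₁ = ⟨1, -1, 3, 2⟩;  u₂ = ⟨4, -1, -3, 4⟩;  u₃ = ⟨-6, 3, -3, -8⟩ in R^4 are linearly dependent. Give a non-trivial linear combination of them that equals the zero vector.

Write the vectors as columns of a matrix and find a nonzero vector in its null space.
A generator of the null space is (2, 1, 1).

2u₁ + u₂ + u₃ = 0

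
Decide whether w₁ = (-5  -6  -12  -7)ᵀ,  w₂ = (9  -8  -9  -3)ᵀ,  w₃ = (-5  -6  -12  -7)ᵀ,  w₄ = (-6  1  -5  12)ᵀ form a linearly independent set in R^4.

linearly dependent

Two of the vectors are equal, giving an immediate dependence.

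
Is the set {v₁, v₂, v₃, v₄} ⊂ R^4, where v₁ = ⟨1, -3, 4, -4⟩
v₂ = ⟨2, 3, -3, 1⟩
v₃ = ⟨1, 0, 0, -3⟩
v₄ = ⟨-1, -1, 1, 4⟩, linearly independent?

The matrix [v₁|v₂|v₃|v₄] has determinant -10.
A nonzero determinant means the columns are linearly independent.

linearly independent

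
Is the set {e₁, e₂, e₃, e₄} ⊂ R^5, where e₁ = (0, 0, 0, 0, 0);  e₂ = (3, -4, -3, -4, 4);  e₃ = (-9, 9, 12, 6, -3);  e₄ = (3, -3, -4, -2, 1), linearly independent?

One of the vectors is the zero vector, so the set is linearly dependent.

linearly dependent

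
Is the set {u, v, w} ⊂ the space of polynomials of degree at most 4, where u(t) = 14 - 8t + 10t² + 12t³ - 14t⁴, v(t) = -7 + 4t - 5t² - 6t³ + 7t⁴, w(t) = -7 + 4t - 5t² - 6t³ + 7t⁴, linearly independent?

linearly dependent

Take coordinates with respect to the standard basis {1, t, …, t⁴}.
Two of the vectors are equal, giving an immediate dependence.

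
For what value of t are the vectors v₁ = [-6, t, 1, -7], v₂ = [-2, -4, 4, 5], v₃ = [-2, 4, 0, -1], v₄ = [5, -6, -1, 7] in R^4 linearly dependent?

The set is linearly dependent precisely when det[v₁; v₂; v₃; v₄] = 0.
Cofactor expansion gives det = 392 - 48*t.
Solving 392 - 48*t = 0 yields t = 49/6.

t = 49/6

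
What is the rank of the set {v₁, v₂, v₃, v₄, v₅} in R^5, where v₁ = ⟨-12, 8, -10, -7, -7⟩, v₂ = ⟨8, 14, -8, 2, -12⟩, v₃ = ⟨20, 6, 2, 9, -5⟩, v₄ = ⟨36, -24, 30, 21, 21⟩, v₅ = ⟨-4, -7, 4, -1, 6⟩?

2

Put the 5×5 matrix [v₁|v₂|v₃|v₄|v₅] into echelon form.
There are 2 pivot columns, so rank = 2.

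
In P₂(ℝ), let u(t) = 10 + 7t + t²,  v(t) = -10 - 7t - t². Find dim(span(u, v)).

Represent each element by its coordinate vector in ℝ³.
Row-reduce the 2×3 matrix with these as rows.
There is 1 pivot column, so rank = 1.

1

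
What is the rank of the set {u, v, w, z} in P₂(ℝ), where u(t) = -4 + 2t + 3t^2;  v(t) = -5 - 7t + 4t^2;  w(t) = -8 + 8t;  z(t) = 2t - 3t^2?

Use coordinates relative to {1, t, t^2}.
Apply Gaussian elimination to the matrix whose rows are u, v, w, z.
There are 3 pivot columns, so rank = 3.
(With 4 elements in a 3-dimensional space the rank is at most 3.)

3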